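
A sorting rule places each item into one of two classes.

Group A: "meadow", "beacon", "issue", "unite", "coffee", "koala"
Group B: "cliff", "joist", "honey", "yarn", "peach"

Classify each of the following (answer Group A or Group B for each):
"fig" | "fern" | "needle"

Group B, Group B, Group A

The rule appears to be: has ≥ 3 vowels.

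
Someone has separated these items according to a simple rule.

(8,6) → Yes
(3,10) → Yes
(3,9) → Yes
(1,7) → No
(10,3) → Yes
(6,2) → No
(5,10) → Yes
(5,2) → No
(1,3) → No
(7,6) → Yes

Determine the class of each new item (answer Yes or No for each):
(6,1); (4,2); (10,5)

No, No, Yes

The simplest hypothesis consistent with all the labels is: sum ≥ 12.
(6,1) — 6+1 = 7, hence No.
(4,2) — 4+2 = 6, hence No.
(10,5) — 10+5 = 15, hence Yes.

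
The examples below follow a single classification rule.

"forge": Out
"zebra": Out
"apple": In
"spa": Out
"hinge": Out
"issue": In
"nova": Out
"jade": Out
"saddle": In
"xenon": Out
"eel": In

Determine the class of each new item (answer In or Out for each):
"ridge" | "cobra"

Out, Out

The distinguishing property — has a double letter — holds for all the 'In' cases and none of the 'Out' cases.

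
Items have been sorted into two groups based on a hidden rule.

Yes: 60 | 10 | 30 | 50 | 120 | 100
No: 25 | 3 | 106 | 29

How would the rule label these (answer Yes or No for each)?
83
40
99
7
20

The distinguishing property — multiple of 10 — holds for all the 'Yes' cases and none of the 'No' cases.
No: 83, since 83 = 10·8 + 3.
Yes: 40, since 40 = 10·4.
No: 99, since 99 = 10·9 + 9.
No: 7, since 7 = 10·0 + 7.
Yes: 20, since 20 = 10·2.

No, Yes, No, No, Yes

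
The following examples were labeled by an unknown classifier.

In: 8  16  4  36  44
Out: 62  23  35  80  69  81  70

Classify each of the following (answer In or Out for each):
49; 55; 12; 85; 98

Out, Out, In, Out, Out

Rule: even AND at most 44. This holds for each 'In' example and fails for each 'Out' one.
49: 49 is odd, 49 > 44 — does not pass, so Out.
55: 55 is odd, 55 > 44 — does not pass, so Out.
12: 12 is even, 12 ≤ 44 — fits, so In.
85: 85 is odd, 85 > 44 — does not pass, so Out.
98: 98 is even, 98 > 44 — does not pass, so Out.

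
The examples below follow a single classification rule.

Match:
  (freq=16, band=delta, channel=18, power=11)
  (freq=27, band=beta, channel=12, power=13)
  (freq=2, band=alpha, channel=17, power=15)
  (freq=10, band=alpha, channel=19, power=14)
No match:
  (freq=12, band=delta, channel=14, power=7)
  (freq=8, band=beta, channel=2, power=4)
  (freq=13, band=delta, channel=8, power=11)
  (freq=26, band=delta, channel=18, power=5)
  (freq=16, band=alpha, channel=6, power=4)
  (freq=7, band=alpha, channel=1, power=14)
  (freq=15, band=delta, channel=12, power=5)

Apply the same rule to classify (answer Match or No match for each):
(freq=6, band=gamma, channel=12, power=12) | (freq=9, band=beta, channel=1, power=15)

Match, No match

The classifier is using: power ≥ 11 AND channel ≥ 12.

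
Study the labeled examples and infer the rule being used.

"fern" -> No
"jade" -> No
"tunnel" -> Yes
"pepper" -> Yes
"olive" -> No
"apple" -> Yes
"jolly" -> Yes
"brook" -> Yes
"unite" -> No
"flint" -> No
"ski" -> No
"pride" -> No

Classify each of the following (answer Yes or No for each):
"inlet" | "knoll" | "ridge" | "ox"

Every 'Yes' example satisfies: has a double letter. None of the 'No' examples do.

No, Yes, No, No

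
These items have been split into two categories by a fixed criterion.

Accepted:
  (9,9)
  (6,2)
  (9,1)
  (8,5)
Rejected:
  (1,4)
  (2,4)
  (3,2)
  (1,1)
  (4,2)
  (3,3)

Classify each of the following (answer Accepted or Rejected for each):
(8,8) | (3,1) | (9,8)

Accepted, Rejected, Accepted

A rule that fits every label: sum ≥ 8 — true of each 'Accepted' example, false of each 'Rejected' one.
(8,8) — 8+8 = 16, hence Accepted. (3,1) — 3+1 = 4, hence Rejected. (9,8) — 9+8 = 17, hence Accepted.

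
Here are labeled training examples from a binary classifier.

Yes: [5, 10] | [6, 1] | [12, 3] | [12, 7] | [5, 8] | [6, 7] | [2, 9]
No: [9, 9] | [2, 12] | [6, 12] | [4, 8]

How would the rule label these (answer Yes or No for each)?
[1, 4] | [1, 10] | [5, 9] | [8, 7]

Yes, Yes, No, Yes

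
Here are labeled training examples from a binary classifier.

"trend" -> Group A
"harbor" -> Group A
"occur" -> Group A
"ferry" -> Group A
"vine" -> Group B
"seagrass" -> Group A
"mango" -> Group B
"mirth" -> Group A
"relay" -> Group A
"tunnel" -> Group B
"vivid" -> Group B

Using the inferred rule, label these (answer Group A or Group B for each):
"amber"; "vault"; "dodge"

The pattern is that an item is 'Group A' exactly when: contains 'r'.
"amber" → has 'r' → Group A.
"vault" → no 'r' → Group B.
"dodge" → no 'r' → Group B.

Group A, Group B, Group B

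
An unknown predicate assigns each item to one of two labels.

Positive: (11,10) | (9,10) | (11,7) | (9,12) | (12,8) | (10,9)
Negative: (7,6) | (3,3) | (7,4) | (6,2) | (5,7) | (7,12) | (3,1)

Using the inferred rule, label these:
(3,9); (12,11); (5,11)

The classifier is using: first ≥ 8.

Negative, Positive, Negative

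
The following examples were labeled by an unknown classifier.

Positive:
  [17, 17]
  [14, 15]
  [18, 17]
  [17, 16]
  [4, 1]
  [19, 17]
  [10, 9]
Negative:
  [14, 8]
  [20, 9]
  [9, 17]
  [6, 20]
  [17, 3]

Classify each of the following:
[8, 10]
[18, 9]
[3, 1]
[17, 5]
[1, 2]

All 'Positive' examples share one property — |first − second| ≤ 3 — and every 'Negative' example lacks it.
[8, 10]: |8−10| = 2, passes → Positive.
[18, 9]: |18−9| = 9, does not satisfy this → Negative.
[3, 1]: |3−1| = 2, passes → Positive.
[17, 5]: |17−5| = 12, does not satisfy this → Negative.
[1, 2]: |1−2| = 1, passes → Positive.

Positive, Negative, Positive, Negative, Positive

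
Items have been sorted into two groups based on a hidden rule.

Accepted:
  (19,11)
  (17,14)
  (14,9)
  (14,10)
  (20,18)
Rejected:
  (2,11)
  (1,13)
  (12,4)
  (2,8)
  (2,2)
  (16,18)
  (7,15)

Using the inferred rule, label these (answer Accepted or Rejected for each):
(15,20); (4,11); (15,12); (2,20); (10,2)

The simplest hypothesis consistent with all the labels is: first > second AND sum ≥ 22.

Rejected, Rejected, Accepted, Rejected, Rejected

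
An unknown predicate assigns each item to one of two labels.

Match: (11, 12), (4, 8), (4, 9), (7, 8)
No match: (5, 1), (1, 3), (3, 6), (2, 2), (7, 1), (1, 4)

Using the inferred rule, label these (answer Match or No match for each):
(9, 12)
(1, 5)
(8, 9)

Match, No match, Match

The distinguishing property — sum ≥ 12 — holds for all the 'Match' cases and none of the 'No match' cases.
(9, 12) → 9+12 = 21 → Match. (1, 5) → 1+5 = 6 → No match. (8, 9) → 8+9 = 17 → Match.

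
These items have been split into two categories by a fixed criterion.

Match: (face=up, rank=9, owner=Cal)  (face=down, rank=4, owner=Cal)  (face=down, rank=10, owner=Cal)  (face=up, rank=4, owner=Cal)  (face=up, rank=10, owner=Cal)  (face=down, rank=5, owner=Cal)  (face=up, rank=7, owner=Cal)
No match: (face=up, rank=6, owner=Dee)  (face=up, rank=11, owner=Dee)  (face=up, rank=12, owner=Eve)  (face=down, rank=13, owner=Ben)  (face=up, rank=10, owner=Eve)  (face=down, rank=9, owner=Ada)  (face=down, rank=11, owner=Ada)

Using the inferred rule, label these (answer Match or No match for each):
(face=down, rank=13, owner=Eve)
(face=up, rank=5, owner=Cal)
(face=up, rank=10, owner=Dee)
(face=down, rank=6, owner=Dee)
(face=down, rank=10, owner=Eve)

Looking at the examples, the only property every 'Match' case has and every 'No match' case lacks is: owner is Cal.
No match: (face=down, rank=13, owner=Eve), since owner is Eve.
Match: (face=up, rank=5, owner=Cal), since owner is Cal.
No match: (face=up, rank=10, owner=Dee), since owner is Dee.
No match: (face=down, rank=6, owner=Dee), since owner is Dee.
No match: (face=down, rank=10, owner=Eve), since owner is Eve.

No match, Match, No match, No match, No match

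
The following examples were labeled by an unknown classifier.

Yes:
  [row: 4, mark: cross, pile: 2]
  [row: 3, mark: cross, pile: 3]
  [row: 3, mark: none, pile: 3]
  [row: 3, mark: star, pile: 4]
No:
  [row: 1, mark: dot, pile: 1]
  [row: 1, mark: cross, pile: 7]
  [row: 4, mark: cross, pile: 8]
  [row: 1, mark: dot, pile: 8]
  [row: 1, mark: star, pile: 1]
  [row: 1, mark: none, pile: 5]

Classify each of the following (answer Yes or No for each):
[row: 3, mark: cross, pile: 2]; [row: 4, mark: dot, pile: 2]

A rule that fits every label: row ≥ 3 AND pile ≤ 4 — true of each 'Yes' example, false of each 'No' one.
[row: 3, mark: cross, pile: 2]: row = 3, pile = 2, checks out → Yes. [row: 4, mark: dot, pile: 2]: row = 4, pile = 2, checks out → Yes.

Yes, Yes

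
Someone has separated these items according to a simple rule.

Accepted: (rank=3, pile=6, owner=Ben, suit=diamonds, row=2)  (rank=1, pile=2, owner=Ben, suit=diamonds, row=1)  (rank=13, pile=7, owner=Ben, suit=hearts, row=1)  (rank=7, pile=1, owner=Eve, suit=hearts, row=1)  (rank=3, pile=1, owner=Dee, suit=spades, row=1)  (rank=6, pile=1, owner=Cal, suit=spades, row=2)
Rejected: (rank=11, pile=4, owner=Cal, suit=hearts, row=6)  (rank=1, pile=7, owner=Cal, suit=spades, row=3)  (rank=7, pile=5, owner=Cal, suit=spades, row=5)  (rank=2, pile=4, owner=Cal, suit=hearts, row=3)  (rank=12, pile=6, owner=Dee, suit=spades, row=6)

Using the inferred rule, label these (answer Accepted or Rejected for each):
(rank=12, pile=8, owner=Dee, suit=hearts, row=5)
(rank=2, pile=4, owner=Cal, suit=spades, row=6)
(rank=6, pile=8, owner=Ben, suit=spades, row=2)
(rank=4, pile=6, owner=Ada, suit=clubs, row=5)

Rejected, Rejected, Accepted, Rejected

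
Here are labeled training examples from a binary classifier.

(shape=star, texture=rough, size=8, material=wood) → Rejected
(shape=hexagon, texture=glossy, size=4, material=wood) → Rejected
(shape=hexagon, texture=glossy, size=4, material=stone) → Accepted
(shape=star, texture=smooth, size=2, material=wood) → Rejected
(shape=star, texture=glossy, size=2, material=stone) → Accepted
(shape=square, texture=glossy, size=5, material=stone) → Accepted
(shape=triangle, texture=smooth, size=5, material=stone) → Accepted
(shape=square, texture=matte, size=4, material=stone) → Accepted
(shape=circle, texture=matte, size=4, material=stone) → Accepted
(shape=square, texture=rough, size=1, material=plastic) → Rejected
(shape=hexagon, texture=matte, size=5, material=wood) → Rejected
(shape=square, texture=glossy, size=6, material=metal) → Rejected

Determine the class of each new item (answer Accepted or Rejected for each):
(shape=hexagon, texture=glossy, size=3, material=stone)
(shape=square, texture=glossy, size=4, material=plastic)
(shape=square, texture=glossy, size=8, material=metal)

Accepted, Rejected, Rejected

The pattern is that an item is 'Accepted' exactly when: material is stone.
(shape=hexagon, texture=glossy, size=3, material=stone) → material is stone → Accepted. (shape=square, texture=glossy, size=4, material=plastic) → material is plastic → Rejected. (shape=square, texture=glossy, size=8, material=metal) → material is metal → Rejected.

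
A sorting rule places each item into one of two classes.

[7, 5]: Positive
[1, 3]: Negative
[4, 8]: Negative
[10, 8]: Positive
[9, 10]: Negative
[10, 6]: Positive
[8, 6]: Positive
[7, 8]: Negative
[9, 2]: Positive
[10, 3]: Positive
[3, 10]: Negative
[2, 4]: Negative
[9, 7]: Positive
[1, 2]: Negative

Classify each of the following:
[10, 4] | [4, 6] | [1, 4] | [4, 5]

Positive, Negative, Negative, Negative

The classifier is using: first > second.
[10, 4]: Positive (10 > 4). [4, 6]: Negative (4 < 6). [1, 4]: Negative (1 < 4). [4, 5]: Negative (4 < 5).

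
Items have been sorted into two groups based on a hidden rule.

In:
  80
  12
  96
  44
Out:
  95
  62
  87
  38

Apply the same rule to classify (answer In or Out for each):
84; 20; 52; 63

One predicate separates the groups cleanly: multiple of 4.
84: 84 = 4·21, satisfies this → In. 20: 20 = 4·5, satisfies this → In. 52: 52 = 4·13, satisfies this → In. 63: 63 = 4·15 + 3, lacks this property → Out.

In, In, In, Out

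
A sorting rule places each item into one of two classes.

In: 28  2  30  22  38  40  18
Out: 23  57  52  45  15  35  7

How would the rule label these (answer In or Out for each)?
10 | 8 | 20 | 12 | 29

The rule appears to be: even AND at most 40.
In: 10, since 10 is even, 10 ≤ 40. In: 8, since 8 is even, 8 ≤ 40. In: 20, since 20 is even, 20 ≤ 40. In: 12, since 12 is even, 12 ≤ 40. Out: 29, since 29 is odd, 29 ≤ 40.

In, In, In, In, Out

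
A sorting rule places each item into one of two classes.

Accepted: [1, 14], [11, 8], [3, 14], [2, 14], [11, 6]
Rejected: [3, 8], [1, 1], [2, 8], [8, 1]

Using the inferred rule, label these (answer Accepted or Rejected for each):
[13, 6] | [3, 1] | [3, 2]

Accepted, Rejected, Rejected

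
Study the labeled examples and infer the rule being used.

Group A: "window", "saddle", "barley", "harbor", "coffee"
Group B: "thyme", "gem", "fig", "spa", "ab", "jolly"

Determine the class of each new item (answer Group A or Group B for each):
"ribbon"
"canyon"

Group A, Group A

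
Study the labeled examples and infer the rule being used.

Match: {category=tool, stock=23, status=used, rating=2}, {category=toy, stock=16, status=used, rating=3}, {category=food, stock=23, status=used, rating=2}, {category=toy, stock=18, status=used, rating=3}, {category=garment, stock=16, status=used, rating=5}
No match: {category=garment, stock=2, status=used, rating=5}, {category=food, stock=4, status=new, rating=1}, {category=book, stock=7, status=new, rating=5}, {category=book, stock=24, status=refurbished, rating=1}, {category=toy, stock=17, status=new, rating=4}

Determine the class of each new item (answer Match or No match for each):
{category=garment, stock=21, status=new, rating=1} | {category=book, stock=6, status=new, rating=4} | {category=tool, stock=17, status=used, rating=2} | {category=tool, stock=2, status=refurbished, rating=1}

The pattern is that an item is 'Match' exactly when: status is used AND stock ≥ 4.
{category=garment, stock=21, status=new, rating=1}: status is new, stock = 21, fails the rule → No match. {category=book, stock=6, status=new, rating=4}: status is new, stock = 6, fails the rule → No match. {category=tool, stock=17, status=used, rating=2}: status is used, stock = 17, meets the rule → Match. {category=tool, stock=2, status=refurbished, rating=1}: status is refurbished, stock = 2, fails the rule → No match.

No match, No match, Match, No match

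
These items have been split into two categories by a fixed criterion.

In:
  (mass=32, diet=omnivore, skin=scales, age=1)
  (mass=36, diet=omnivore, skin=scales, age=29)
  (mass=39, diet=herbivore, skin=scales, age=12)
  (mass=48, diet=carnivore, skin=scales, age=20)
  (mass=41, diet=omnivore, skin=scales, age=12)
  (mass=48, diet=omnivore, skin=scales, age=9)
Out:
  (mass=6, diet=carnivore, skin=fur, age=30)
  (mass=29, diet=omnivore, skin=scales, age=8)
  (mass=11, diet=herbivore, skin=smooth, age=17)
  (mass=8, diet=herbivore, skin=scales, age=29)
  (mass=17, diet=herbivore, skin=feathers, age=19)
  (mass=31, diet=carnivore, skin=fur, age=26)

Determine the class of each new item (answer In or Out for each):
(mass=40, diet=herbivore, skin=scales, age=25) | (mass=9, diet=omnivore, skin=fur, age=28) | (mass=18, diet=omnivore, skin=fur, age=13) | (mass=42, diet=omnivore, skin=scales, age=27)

In, Out, Out, In

All 'In' examples share one property — mass ≥ 32 — and every 'Out' example lacks it.
(mass=40, diet=herbivore, skin=scales, age=25): mass = 40 — meets the rule, so In. (mass=9, diet=omnivore, skin=fur, age=28): mass = 9 — fails the rule, so Out. (mass=18, diet=omnivore, skin=fur, age=13): mass = 18 — fails the rule, so Out. (mass=42, diet=omnivore, skin=scales, age=27): mass = 42 — meets the rule, so In.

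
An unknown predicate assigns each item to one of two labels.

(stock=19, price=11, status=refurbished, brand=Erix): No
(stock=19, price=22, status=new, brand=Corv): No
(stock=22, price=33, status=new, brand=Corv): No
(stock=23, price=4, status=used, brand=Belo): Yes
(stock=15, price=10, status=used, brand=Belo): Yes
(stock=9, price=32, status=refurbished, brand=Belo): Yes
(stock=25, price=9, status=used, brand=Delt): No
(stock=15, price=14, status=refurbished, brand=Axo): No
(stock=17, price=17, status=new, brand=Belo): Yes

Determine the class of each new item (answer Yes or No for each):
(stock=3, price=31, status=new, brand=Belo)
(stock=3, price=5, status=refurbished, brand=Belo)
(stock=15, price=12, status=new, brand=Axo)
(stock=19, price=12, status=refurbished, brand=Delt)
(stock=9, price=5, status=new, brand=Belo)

The classifier is using: brand is Belo.
(stock=3, price=31, status=new, brand=Belo): Yes (brand is Belo). (stock=3, price=5, status=refurbished, brand=Belo): Yes (brand is Belo). (stock=15, price=12, status=new, brand=Axo): No (brand is Axo). (stock=19, price=12, status=refurbished, brand=Delt): No (brand is Delt). (stock=9, price=5, status=new, brand=Belo): Yes (brand is Belo).

Yes, Yes, No, No, Yes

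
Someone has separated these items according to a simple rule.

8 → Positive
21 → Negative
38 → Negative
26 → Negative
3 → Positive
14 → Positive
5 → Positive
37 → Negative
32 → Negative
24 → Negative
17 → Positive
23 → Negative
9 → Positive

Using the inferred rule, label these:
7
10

Positive, Positive

All 'Positive' examples share one property — at most 17 — and every 'Negative' example lacks it.
7: 7 ≤ 17, checks out → Positive. 10: 10 ≤ 17, checks out → Positive.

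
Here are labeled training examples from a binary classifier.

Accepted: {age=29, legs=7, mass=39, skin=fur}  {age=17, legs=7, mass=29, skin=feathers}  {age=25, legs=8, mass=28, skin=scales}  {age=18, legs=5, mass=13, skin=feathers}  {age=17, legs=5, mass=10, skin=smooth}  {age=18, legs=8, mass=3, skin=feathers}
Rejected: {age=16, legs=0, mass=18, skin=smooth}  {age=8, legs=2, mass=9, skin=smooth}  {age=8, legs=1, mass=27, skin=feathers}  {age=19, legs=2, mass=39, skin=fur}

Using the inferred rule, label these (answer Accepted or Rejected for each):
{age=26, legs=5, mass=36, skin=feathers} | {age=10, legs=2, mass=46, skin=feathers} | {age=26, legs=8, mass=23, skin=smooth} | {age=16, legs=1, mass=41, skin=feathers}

Accepted, Rejected, Accepted, Rejected

'Accepted' ⟺ legs ≥ 5.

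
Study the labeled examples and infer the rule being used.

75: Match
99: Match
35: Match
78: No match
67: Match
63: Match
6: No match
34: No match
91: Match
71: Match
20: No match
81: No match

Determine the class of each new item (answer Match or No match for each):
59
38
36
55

Every 'Match' example satisfies: ≡ 3 (mod 4). None of the 'No match' examples do.
59: 59 mod 4 = 3, matches → Match. 38: 38 mod 4 = 2, does not fit → No match. 36: 36 mod 4 = 0, does not fit → No match. 55: 55 mod 4 = 3, matches → Match.

Match, No match, No match, Match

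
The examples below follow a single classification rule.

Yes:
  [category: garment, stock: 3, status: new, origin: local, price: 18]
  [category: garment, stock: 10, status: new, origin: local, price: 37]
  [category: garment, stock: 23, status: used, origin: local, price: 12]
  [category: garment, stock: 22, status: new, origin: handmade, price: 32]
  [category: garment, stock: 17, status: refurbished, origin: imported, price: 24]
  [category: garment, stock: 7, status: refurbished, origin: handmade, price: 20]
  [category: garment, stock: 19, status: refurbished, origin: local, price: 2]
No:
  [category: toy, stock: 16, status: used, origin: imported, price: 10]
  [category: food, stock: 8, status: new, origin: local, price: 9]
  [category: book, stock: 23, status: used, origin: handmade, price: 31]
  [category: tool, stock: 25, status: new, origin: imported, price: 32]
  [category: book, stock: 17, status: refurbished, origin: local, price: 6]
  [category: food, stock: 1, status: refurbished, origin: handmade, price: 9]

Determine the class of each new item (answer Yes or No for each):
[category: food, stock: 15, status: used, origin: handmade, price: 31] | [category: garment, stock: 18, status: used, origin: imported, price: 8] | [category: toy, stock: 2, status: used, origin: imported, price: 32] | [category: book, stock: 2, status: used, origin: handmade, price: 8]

No, Yes, No, No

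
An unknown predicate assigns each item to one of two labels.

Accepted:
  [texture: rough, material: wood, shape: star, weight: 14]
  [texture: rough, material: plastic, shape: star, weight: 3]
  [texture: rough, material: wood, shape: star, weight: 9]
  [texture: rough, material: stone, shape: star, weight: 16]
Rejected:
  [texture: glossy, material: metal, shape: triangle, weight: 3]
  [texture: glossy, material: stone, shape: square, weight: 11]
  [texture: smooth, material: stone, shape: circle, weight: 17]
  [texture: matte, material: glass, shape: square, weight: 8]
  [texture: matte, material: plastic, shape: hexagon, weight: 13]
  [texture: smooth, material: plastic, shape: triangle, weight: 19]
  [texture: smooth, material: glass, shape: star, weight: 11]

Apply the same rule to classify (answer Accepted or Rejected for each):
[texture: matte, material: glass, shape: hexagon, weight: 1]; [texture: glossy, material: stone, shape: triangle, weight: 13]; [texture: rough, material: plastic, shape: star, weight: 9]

Every 'Accepted' example satisfies: texture is rough. None of the 'Rejected' examples do.
[texture: matte, material: glass, shape: hexagon, weight: 1]: texture is matte, doesn't match → Rejected.
[texture: glossy, material: stone, shape: triangle, weight: 13]: texture is glossy, doesn't match → Rejected.
[texture: rough, material: plastic, shape: star, weight: 9]: texture is rough, fits → Accepted.

Rejected, Rejected, Accepted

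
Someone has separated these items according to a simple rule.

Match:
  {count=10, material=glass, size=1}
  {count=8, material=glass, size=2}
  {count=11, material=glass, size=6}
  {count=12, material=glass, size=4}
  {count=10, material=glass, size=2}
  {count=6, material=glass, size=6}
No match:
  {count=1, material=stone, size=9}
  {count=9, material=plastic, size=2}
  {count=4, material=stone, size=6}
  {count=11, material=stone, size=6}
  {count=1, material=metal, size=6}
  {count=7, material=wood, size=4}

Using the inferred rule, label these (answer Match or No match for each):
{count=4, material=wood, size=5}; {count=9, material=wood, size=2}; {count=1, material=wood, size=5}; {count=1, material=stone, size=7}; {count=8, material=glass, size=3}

No match, No match, No match, No match, Match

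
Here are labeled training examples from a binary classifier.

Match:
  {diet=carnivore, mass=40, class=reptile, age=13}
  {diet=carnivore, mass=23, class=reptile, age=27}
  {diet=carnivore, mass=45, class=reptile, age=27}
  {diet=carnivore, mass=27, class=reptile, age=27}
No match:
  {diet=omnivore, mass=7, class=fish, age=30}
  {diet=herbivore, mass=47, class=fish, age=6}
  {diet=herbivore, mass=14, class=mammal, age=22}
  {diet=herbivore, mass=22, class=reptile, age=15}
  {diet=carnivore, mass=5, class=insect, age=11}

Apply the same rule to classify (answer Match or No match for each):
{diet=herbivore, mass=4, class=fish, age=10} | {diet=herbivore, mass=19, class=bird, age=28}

The pattern is that an item is 'Match' exactly when: diet is carnivore AND class is reptile.
No match: {diet=herbivore, mass=4, class=fish, age=10}, since diet is herbivore, class is fish.
No match: {diet=herbivore, mass=19, class=bird, age=28}, since diet is herbivore, class is bird.

No match, No match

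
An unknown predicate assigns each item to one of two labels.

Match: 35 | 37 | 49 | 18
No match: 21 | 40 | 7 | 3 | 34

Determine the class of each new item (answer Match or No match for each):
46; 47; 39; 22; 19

Match, Match, Match, No match, Match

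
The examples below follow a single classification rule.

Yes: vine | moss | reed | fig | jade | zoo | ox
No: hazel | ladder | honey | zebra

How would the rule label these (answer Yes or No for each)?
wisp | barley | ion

Yes, No, Yes

The simplest hypothesis consistent with all the labels is: length ≤ 4.
Yes: wisp, since length 4. No: barley, since length 6. Yes: ion, since length 3.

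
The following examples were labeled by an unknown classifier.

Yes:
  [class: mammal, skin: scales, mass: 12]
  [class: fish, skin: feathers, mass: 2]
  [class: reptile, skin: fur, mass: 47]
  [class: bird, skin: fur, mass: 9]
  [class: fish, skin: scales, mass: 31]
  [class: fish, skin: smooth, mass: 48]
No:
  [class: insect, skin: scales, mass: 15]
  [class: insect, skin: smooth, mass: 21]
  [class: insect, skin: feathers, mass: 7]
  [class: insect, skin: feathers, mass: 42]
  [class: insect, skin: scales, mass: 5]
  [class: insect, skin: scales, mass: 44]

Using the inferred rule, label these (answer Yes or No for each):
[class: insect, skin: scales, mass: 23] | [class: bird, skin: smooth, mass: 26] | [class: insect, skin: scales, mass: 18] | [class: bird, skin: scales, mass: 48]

No, Yes, No, Yes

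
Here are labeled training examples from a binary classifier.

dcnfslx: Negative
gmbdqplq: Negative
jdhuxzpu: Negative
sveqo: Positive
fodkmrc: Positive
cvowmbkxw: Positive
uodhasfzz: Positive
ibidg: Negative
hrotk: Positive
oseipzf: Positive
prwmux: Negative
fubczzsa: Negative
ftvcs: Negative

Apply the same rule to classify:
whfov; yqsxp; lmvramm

Positive, Negative, Negative

The pattern is that an item is 'Positive' exactly when: contains 'o'.
whfov: Positive (has 'o').
yqsxp: Negative (no 'o').
lmvramm: Negative (no 'o').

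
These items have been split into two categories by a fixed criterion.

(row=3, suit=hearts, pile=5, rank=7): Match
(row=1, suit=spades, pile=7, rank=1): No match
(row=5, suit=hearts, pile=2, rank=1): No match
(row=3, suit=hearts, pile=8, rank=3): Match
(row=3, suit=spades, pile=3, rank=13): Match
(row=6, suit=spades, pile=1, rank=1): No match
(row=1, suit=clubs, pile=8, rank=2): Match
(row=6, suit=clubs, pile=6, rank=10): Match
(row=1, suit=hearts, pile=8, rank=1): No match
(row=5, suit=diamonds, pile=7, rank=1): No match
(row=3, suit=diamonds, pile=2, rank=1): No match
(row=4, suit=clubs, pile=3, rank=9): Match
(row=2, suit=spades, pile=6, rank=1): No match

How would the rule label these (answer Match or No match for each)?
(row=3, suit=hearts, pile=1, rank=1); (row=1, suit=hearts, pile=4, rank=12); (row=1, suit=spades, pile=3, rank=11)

No match, Match, Match

The common property of the 'Match' items is: rank ≥ 2. No 'No match' item has it.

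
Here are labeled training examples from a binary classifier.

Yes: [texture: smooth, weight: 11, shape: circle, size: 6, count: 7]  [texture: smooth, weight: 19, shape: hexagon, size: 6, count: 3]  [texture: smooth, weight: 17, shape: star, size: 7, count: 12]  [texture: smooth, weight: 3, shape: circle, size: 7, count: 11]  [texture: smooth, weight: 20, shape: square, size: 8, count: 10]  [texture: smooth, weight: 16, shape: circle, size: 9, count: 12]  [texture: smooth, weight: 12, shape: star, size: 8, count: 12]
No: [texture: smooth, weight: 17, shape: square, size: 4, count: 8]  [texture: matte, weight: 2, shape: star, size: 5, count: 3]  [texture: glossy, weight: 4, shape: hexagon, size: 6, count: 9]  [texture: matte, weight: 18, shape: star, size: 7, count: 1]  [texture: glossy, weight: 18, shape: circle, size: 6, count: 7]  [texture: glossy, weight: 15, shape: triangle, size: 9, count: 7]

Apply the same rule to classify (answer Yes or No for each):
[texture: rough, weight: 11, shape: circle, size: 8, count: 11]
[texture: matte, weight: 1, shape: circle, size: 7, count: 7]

No, No

The rule appears to be: texture is smooth AND size ≥ 5.
[texture: rough, weight: 11, shape: circle, size: 8, count: 11]: No (texture is rough, size = 8).
[texture: matte, weight: 1, shape: circle, size: 7, count: 7]: No (texture is matte, size = 7).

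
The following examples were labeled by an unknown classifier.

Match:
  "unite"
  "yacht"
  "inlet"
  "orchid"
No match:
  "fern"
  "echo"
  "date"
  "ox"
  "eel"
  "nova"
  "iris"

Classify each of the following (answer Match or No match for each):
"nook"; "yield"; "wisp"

No match, Match, No match

All 'Match' examples share one property — length ≥ 5 — and every 'No match' example lacks it.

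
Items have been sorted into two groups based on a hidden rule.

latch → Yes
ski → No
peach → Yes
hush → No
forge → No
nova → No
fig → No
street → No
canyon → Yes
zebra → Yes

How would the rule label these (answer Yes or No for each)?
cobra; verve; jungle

Yes, No, No

One predicate separates the groups cleanly: length ≥ 5 AND contains 'a'.
cobra: Yes (length 5, has 'a').
verve: No (length 5, no 'a').
jungle: No (length 6, no 'a').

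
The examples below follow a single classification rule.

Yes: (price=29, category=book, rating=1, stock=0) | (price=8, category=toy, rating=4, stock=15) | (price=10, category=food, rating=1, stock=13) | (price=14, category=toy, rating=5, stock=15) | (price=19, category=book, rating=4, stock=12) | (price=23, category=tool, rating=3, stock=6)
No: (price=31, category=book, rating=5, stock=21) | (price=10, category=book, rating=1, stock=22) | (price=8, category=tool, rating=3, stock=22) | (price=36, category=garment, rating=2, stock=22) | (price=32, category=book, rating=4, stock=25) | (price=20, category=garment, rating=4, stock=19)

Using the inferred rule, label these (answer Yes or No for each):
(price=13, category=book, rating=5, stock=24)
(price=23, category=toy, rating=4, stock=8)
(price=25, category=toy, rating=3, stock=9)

No, Yes, Yes

Every 'Yes' example satisfies: stock ≤ 15. None of the 'No' examples do.
(price=13, category=book, rating=5, stock=24) → stock = 24 → No. (price=23, category=toy, rating=4, stock=8) → stock = 8 → Yes. (price=25, category=toy, rating=3, stock=9) → stock = 9 → Yes.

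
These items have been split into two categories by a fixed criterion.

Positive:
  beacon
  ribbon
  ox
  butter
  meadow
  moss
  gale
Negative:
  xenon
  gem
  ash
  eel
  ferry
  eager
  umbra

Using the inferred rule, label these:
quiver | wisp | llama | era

Positive, Positive, Negative, Negative

The rule appears to be: even length.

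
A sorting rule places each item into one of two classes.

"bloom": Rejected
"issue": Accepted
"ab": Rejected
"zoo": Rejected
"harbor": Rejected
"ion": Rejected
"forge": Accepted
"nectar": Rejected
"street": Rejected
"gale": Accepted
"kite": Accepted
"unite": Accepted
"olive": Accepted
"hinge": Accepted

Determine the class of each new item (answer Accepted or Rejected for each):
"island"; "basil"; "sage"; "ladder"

The pattern is that an item is 'Accepted' exactly when: ends with 'e'.

Rejected, Rejected, Accepted, Rejected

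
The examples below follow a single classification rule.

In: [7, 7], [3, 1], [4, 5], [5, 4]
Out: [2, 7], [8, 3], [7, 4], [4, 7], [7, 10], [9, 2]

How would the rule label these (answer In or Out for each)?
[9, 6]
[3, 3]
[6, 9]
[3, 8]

A rule that fits every label: |first − second| ≤ 2 — true of each 'In' example, false of each 'Out' one.
[9, 6]: |9−6| = 3, does not pass → Out.
[3, 3]: |3−3| = 0, qualifies → In.
[6, 9]: |6−9| = 3, does not pass → Out.
[3, 8]: |3−8| = 5, does not pass → Out.

Out, In, Out, Out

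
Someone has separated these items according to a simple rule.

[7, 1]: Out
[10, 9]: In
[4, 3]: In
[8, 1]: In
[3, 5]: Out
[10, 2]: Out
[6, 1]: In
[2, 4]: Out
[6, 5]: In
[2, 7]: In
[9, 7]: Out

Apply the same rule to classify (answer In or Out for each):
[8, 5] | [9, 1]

Looking at the examples, the only property every 'In' case has and every 'Out' case lacks is: sum is odd.

In, Out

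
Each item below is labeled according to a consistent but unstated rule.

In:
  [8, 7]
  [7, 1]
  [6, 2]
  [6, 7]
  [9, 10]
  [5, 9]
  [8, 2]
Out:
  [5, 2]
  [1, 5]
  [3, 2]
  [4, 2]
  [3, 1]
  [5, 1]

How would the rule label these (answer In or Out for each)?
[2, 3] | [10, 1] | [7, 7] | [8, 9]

Out, In, In, In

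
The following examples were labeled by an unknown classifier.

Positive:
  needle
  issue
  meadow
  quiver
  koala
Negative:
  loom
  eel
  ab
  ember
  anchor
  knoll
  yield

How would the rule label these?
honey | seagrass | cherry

The classifier is using: has ≥ 3 vowels.
honey — 2 vowels, hence Negative. seagrass — 3 vowels, hence Positive. cherry — 1 vowel, hence Negative.

Negative, Positive, Negative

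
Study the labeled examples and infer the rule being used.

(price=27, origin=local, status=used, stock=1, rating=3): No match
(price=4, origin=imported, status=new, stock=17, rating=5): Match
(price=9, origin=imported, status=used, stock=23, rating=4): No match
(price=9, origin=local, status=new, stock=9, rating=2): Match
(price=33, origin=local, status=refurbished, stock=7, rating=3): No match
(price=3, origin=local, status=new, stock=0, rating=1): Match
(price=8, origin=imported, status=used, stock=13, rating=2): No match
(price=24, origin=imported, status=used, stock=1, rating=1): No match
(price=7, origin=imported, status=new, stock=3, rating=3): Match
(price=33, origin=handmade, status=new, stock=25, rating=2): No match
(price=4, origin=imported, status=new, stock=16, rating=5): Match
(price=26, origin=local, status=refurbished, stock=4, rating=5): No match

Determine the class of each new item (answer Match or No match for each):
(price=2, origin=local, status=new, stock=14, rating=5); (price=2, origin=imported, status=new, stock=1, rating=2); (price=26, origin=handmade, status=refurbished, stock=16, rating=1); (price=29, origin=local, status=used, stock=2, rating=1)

A rule that fits every label: status is new AND price ≤ 9 — true of each 'Match' example, false of each 'No match' one.
(price=2, origin=local, status=new, stock=14, rating=5): status is new, price = 2 — satisfies this, so Match. (price=2, origin=imported, status=new, stock=1, rating=2): status is new, price = 2 — satisfies this, so Match. (price=26, origin=handmade, status=refurbished, stock=16, rating=1): status is refurbished, price = 26 — doesn't qualify, so No match. (price=29, origin=local, status=used, stock=2, rating=1): status is used, price = 29 — doesn't qualify, so No match.

Match, Match, No match, No match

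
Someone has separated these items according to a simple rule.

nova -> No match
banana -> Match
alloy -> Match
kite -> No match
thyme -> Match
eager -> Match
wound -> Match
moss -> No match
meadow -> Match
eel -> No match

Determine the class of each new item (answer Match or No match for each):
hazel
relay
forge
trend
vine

The simplest hypothesis consistent with all the labels is: length ≥ 5.
hazel → length 5 → Match. relay → length 5 → Match. forge → length 5 → Match. trend → length 5 → Match. vine → length 4 → No match.

Match, Match, Match, Match, No match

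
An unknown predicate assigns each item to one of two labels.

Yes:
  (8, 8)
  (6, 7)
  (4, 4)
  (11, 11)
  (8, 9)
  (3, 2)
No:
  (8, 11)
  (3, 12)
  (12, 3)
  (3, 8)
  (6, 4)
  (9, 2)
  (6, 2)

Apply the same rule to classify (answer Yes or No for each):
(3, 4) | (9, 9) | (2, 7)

Yes, Yes, No

Every 'Yes' example satisfies: |first − second| ≤ 1. None of the 'No' examples do.
(3, 4): Yes (|3−4| = 1). (9, 9): Yes (|9−9| = 0). (2, 7): No (|2−7| = 5).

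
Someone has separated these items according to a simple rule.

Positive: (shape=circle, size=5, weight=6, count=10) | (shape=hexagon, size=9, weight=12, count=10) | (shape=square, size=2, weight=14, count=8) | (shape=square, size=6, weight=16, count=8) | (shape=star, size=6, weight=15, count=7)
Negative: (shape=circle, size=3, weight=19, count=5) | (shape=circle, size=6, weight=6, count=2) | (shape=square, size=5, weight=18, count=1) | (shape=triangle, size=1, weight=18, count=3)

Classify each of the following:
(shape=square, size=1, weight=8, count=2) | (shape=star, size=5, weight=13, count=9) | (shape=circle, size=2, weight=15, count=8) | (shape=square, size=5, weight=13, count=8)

Negative, Positive, Positive, Positive

Rule: count ≥ 7. This holds for each 'Positive' example and fails for each 'Negative' one.
(shape=square, size=1, weight=8, count=2): Negative (count = 2).
(shape=star, size=5, weight=13, count=9): Positive (count = 9).
(shape=circle, size=2, weight=15, count=8): Positive (count = 8).
(shape=square, size=5, weight=13, count=8): Positive (count = 8).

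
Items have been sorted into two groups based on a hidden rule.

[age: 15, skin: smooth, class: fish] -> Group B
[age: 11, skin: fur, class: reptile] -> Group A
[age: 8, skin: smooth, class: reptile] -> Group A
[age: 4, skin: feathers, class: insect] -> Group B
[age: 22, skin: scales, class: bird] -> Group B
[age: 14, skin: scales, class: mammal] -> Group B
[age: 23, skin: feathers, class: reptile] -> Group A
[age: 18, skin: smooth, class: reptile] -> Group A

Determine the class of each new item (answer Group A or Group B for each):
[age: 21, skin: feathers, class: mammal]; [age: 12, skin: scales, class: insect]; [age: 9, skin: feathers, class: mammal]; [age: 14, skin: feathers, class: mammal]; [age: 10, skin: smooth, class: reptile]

The simplest hypothesis consistent with all the labels is: class is reptile.
[age: 21, skin: feathers, class: mammal]: class is mammal, does not fit → Group B. [age: 12, skin: scales, class: insect]: class is insect, does not fit → Group B. [age: 9, skin: feathers, class: mammal]: class is mammal, does not fit → Group B. [age: 14, skin: feathers, class: mammal]: class is mammal, does not fit → Group B. [age: 10, skin: smooth, class: reptile]: class is reptile, has this property → Group A.

Group B, Group B, Group B, Group B, Group A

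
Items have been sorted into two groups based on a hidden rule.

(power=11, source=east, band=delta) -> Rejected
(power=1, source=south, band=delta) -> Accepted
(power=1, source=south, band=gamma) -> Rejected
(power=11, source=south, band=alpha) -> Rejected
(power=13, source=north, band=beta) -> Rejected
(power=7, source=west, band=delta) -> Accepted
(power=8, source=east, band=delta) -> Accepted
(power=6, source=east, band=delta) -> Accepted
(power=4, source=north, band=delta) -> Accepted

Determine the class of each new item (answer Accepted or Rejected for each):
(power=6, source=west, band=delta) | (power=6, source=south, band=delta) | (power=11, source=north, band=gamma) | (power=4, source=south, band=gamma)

One predicate separates the groups cleanly: band is delta AND power ≤ 8.
(power=6, source=west, band=delta) — band is delta, power = 6, hence Accepted.
(power=6, source=south, band=delta) — band is delta, power = 6, hence Accepted.
(power=11, source=north, band=gamma) — band is gamma, power = 11, hence Rejected.
(power=4, source=south, band=gamma) — band is gamma, power = 4, hence Rejected.

Accepted, Accepted, Rejected, Rejected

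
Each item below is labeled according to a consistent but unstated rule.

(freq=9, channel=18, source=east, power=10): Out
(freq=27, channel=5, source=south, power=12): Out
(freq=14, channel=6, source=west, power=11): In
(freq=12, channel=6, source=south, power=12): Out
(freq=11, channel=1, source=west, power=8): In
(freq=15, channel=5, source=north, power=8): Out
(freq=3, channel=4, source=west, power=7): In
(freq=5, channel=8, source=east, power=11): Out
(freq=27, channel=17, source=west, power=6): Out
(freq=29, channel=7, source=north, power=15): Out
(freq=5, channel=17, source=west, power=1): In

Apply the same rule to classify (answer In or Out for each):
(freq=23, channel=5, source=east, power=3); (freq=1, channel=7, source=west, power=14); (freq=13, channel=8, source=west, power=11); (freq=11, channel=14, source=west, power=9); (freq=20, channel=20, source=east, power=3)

Out, In, In, In, Out

The simplest hypothesis consistent with all the labels is: source is west AND freq ≤ 14.
(freq=23, channel=5, source=east, power=3): source is east, freq = 23 — fails the rule, so Out.
(freq=1, channel=7, source=west, power=14): source is west, freq = 1 — has this property, so In.
(freq=13, channel=8, source=west, power=11): source is west, freq = 13 — has this property, so In.
(freq=11, channel=14, source=west, power=9): source is west, freq = 11 — has this property, so In.
(freq=20, channel=20, source=east, power=3): source is east, freq = 20 — fails the rule, so Out.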